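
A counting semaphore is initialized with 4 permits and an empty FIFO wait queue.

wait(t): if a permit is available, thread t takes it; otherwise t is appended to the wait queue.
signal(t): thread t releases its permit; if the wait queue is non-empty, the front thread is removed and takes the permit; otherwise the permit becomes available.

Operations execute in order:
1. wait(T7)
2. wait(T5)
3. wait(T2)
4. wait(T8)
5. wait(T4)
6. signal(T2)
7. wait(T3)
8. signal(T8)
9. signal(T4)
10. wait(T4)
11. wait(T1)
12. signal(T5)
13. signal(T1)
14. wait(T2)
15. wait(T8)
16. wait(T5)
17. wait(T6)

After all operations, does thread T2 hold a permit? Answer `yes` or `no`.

Answer: yes

Derivation:
Step 1: wait(T7) -> count=3 queue=[] holders={T7}
Step 2: wait(T5) -> count=2 queue=[] holders={T5,T7}
Step 3: wait(T2) -> count=1 queue=[] holders={T2,T5,T7}
Step 4: wait(T8) -> count=0 queue=[] holders={T2,T5,T7,T8}
Step 5: wait(T4) -> count=0 queue=[T4] holders={T2,T5,T7,T8}
Step 6: signal(T2) -> count=0 queue=[] holders={T4,T5,T7,T8}
Step 7: wait(T3) -> count=0 queue=[T3] holders={T4,T5,T7,T8}
Step 8: signal(T8) -> count=0 queue=[] holders={T3,T4,T5,T7}
Step 9: signal(T4) -> count=1 queue=[] holders={T3,T5,T7}
Step 10: wait(T4) -> count=0 queue=[] holders={T3,T4,T5,T7}
Step 11: wait(T1) -> count=0 queue=[T1] holders={T3,T4,T5,T7}
Step 12: signal(T5) -> count=0 queue=[] holders={T1,T3,T4,T7}
Step 13: signal(T1) -> count=1 queue=[] holders={T3,T4,T7}
Step 14: wait(T2) -> count=0 queue=[] holders={T2,T3,T4,T7}
Step 15: wait(T8) -> count=0 queue=[T8] holders={T2,T3,T4,T7}
Step 16: wait(T5) -> count=0 queue=[T8,T5] holders={T2,T3,T4,T7}
Step 17: wait(T6) -> count=0 queue=[T8,T5,T6] holders={T2,T3,T4,T7}
Final holders: {T2,T3,T4,T7} -> T2 in holders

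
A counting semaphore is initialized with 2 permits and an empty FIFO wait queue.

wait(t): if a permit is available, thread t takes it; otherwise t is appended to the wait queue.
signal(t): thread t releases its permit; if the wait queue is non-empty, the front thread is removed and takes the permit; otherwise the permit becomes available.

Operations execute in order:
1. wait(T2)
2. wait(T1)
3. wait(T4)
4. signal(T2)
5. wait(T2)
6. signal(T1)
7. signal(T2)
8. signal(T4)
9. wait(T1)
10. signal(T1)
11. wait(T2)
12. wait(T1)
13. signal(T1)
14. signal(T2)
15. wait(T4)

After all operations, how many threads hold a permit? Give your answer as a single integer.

Answer: 1

Derivation:
Step 1: wait(T2) -> count=1 queue=[] holders={T2}
Step 2: wait(T1) -> count=0 queue=[] holders={T1,T2}
Step 3: wait(T4) -> count=0 queue=[T4] holders={T1,T2}
Step 4: signal(T2) -> count=0 queue=[] holders={T1,T4}
Step 5: wait(T2) -> count=0 queue=[T2] holders={T1,T4}
Step 6: signal(T1) -> count=0 queue=[] holders={T2,T4}
Step 7: signal(T2) -> count=1 queue=[] holders={T4}
Step 8: signal(T4) -> count=2 queue=[] holders={none}
Step 9: wait(T1) -> count=1 queue=[] holders={T1}
Step 10: signal(T1) -> count=2 queue=[] holders={none}
Step 11: wait(T2) -> count=1 queue=[] holders={T2}
Step 12: wait(T1) -> count=0 queue=[] holders={T1,T2}
Step 13: signal(T1) -> count=1 queue=[] holders={T2}
Step 14: signal(T2) -> count=2 queue=[] holders={none}
Step 15: wait(T4) -> count=1 queue=[] holders={T4}
Final holders: {T4} -> 1 thread(s)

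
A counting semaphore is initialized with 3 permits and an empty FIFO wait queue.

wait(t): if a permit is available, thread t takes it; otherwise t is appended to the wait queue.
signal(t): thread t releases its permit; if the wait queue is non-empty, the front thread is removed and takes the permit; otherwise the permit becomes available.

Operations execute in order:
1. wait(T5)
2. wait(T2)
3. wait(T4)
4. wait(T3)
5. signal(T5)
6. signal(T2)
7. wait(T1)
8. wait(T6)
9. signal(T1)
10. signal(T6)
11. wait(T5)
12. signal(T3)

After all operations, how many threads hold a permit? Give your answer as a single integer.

Answer: 2

Derivation:
Step 1: wait(T5) -> count=2 queue=[] holders={T5}
Step 2: wait(T2) -> count=1 queue=[] holders={T2,T5}
Step 3: wait(T4) -> count=0 queue=[] holders={T2,T4,T5}
Step 4: wait(T3) -> count=0 queue=[T3] holders={T2,T4,T5}
Step 5: signal(T5) -> count=0 queue=[] holders={T2,T3,T4}
Step 6: signal(T2) -> count=1 queue=[] holders={T3,T4}
Step 7: wait(T1) -> count=0 queue=[] holders={T1,T3,T4}
Step 8: wait(T6) -> count=0 queue=[T6] holders={T1,T3,T4}
Step 9: signal(T1) -> count=0 queue=[] holders={T3,T4,T6}
Step 10: signal(T6) -> count=1 queue=[] holders={T3,T4}
Step 11: wait(T5) -> count=0 queue=[] holders={T3,T4,T5}
Step 12: signal(T3) -> count=1 queue=[] holders={T4,T5}
Final holders: {T4,T5} -> 2 thread(s)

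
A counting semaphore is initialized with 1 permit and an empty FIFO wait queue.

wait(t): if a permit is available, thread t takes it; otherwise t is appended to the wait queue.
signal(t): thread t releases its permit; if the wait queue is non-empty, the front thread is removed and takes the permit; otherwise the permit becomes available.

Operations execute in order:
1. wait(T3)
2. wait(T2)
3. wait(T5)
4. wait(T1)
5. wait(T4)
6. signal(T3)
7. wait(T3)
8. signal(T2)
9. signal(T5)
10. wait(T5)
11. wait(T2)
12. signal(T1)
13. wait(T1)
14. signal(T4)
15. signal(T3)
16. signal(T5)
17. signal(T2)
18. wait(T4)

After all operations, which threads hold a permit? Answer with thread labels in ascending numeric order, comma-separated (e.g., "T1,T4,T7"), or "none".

Step 1: wait(T3) -> count=0 queue=[] holders={T3}
Step 2: wait(T2) -> count=0 queue=[T2] holders={T3}
Step 3: wait(T5) -> count=0 queue=[T2,T5] holders={T3}
Step 4: wait(T1) -> count=0 queue=[T2,T5,T1] holders={T3}
Step 5: wait(T4) -> count=0 queue=[T2,T5,T1,T4] holders={T3}
Step 6: signal(T3) -> count=0 queue=[T5,T1,T4] holders={T2}
Step 7: wait(T3) -> count=0 queue=[T5,T1,T4,T3] holders={T2}
Step 8: signal(T2) -> count=0 queue=[T1,T4,T3] holders={T5}
Step 9: signal(T5) -> count=0 queue=[T4,T3] holders={T1}
Step 10: wait(T5) -> count=0 queue=[T4,T3,T5] holders={T1}
Step 11: wait(T2) -> count=0 queue=[T4,T3,T5,T2] holders={T1}
Step 12: signal(T1) -> count=0 queue=[T3,T5,T2] holders={T4}
Step 13: wait(T1) -> count=0 queue=[T3,T5,T2,T1] holders={T4}
Step 14: signal(T4) -> count=0 queue=[T5,T2,T1] holders={T3}
Step 15: signal(T3) -> count=0 queue=[T2,T1] holders={T5}
Step 16: signal(T5) -> count=0 queue=[T1] holders={T2}
Step 17: signal(T2) -> count=0 queue=[] holders={T1}
Step 18: wait(T4) -> count=0 queue=[T4] holders={T1}
Final holders: T1

Answer: T1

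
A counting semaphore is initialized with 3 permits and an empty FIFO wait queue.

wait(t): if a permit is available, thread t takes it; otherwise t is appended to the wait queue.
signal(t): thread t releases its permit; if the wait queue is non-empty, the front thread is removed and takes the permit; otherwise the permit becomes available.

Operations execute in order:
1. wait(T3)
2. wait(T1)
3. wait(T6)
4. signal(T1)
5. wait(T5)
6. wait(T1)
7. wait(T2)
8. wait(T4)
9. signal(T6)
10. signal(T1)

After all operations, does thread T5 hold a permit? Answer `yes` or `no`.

Step 1: wait(T3) -> count=2 queue=[] holders={T3}
Step 2: wait(T1) -> count=1 queue=[] holders={T1,T3}
Step 3: wait(T6) -> count=0 queue=[] holders={T1,T3,T6}
Step 4: signal(T1) -> count=1 queue=[] holders={T3,T6}
Step 5: wait(T5) -> count=0 queue=[] holders={T3,T5,T6}
Step 6: wait(T1) -> count=0 queue=[T1] holders={T3,T5,T6}
Step 7: wait(T2) -> count=0 queue=[T1,T2] holders={T3,T5,T6}
Step 8: wait(T4) -> count=0 queue=[T1,T2,T4] holders={T3,T5,T6}
Step 9: signal(T6) -> count=0 queue=[T2,T4] holders={T1,T3,T5}
Step 10: signal(T1) -> count=0 queue=[T4] holders={T2,T3,T5}
Final holders: {T2,T3,T5} -> T5 in holders

Answer: yes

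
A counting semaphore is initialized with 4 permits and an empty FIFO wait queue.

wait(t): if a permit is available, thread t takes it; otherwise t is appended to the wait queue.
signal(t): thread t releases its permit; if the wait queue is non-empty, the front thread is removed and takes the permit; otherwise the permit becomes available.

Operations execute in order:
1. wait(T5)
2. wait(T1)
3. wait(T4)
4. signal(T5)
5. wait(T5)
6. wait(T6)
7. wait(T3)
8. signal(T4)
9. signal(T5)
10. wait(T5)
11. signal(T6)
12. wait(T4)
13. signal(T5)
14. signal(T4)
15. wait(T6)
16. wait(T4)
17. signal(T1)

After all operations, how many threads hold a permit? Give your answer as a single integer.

Answer: 3

Derivation:
Step 1: wait(T5) -> count=3 queue=[] holders={T5}
Step 2: wait(T1) -> count=2 queue=[] holders={T1,T5}
Step 3: wait(T4) -> count=1 queue=[] holders={T1,T4,T5}
Step 4: signal(T5) -> count=2 queue=[] holders={T1,T4}
Step 5: wait(T5) -> count=1 queue=[] holders={T1,T4,T5}
Step 6: wait(T6) -> count=0 queue=[] holders={T1,T4,T5,T6}
Step 7: wait(T3) -> count=0 queue=[T3] holders={T1,T4,T5,T6}
Step 8: signal(T4) -> count=0 queue=[] holders={T1,T3,T5,T6}
Step 9: signal(T5) -> count=1 queue=[] holders={T1,T3,T6}
Step 10: wait(T5) -> count=0 queue=[] holders={T1,T3,T5,T6}
Step 11: signal(T6) -> count=1 queue=[] holders={T1,T3,T5}
Step 12: wait(T4) -> count=0 queue=[] holders={T1,T3,T4,T5}
Step 13: signal(T5) -> count=1 queue=[] holders={T1,T3,T4}
Step 14: signal(T4) -> count=2 queue=[] holders={T1,T3}
Step 15: wait(T6) -> count=1 queue=[] holders={T1,T3,T6}
Step 16: wait(T4) -> count=0 queue=[] holders={T1,T3,T4,T6}
Step 17: signal(T1) -> count=1 queue=[] holders={T3,T4,T6}
Final holders: {T3,T4,T6} -> 3 thread(s)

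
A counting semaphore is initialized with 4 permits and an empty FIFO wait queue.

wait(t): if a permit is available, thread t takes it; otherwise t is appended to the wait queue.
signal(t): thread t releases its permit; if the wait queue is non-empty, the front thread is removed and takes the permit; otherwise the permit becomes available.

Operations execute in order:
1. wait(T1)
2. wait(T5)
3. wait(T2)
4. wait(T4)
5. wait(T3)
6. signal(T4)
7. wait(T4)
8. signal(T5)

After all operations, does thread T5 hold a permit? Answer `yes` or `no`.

Step 1: wait(T1) -> count=3 queue=[] holders={T1}
Step 2: wait(T5) -> count=2 queue=[] holders={T1,T5}
Step 3: wait(T2) -> count=1 queue=[] holders={T1,T2,T5}
Step 4: wait(T4) -> count=0 queue=[] holders={T1,T2,T4,T5}
Step 5: wait(T3) -> count=0 queue=[T3] holders={T1,T2,T4,T5}
Step 6: signal(T4) -> count=0 queue=[] holders={T1,T2,T3,T5}
Step 7: wait(T4) -> count=0 queue=[T4] holders={T1,T2,T3,T5}
Step 8: signal(T5) -> count=0 queue=[] holders={T1,T2,T3,T4}
Final holders: {T1,T2,T3,T4} -> T5 not in holders

Answer: no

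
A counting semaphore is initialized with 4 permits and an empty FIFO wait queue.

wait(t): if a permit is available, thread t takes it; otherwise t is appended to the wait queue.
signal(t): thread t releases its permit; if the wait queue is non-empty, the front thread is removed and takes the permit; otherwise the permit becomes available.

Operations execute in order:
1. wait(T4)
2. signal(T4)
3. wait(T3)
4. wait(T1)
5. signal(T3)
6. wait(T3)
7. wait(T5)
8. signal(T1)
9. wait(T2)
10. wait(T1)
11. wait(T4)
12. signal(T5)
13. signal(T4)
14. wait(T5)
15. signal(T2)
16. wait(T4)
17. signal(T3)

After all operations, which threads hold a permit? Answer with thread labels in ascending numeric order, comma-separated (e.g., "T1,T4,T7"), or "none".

Answer: T1,T4,T5

Derivation:
Step 1: wait(T4) -> count=3 queue=[] holders={T4}
Step 2: signal(T4) -> count=4 queue=[] holders={none}
Step 3: wait(T3) -> count=3 queue=[] holders={T3}
Step 4: wait(T1) -> count=2 queue=[] holders={T1,T3}
Step 5: signal(T3) -> count=3 queue=[] holders={T1}
Step 6: wait(T3) -> count=2 queue=[] holders={T1,T3}
Step 7: wait(T5) -> count=1 queue=[] holders={T1,T3,T5}
Step 8: signal(T1) -> count=2 queue=[] holders={T3,T5}
Step 9: wait(T2) -> count=1 queue=[] holders={T2,T3,T5}
Step 10: wait(T1) -> count=0 queue=[] holders={T1,T2,T3,T5}
Step 11: wait(T4) -> count=0 queue=[T4] holders={T1,T2,T3,T5}
Step 12: signal(T5) -> count=0 queue=[] holders={T1,T2,T3,T4}
Step 13: signal(T4) -> count=1 queue=[] holders={T1,T2,T3}
Step 14: wait(T5) -> count=0 queue=[] holders={T1,T2,T3,T5}
Step 15: signal(T2) -> count=1 queue=[] holders={T1,T3,T5}
Step 16: wait(T4) -> count=0 queue=[] holders={T1,T3,T4,T5}
Step 17: signal(T3) -> count=1 queue=[] holders={T1,T4,T5}
Final holders: T1,T4,T5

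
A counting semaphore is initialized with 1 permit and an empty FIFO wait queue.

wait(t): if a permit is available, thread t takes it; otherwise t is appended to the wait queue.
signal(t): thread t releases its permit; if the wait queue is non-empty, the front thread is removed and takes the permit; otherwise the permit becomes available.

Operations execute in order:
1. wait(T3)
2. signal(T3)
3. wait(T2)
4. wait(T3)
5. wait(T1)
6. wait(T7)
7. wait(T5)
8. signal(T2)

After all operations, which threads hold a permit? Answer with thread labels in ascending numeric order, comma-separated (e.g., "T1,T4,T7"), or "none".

Answer: T3

Derivation:
Step 1: wait(T3) -> count=0 queue=[] holders={T3}
Step 2: signal(T3) -> count=1 queue=[] holders={none}
Step 3: wait(T2) -> count=0 queue=[] holders={T2}
Step 4: wait(T3) -> count=0 queue=[T3] holders={T2}
Step 5: wait(T1) -> count=0 queue=[T3,T1] holders={T2}
Step 6: wait(T7) -> count=0 queue=[T3,T1,T7] holders={T2}
Step 7: wait(T5) -> count=0 queue=[T3,T1,T7,T5] holders={T2}
Step 8: signal(T2) -> count=0 queue=[T1,T7,T5] holders={T3}
Final holders: T3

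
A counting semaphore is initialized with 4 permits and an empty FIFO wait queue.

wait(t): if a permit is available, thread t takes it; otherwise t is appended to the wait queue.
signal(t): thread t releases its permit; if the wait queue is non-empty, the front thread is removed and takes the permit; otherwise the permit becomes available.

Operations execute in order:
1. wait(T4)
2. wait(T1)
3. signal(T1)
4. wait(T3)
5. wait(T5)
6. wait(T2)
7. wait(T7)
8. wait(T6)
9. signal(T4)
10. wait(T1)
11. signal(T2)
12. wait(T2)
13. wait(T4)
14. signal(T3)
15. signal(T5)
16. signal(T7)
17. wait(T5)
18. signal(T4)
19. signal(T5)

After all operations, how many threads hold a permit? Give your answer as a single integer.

Answer: 3

Derivation:
Step 1: wait(T4) -> count=3 queue=[] holders={T4}
Step 2: wait(T1) -> count=2 queue=[] holders={T1,T4}
Step 3: signal(T1) -> count=3 queue=[] holders={T4}
Step 4: wait(T3) -> count=2 queue=[] holders={T3,T4}
Step 5: wait(T5) -> count=1 queue=[] holders={T3,T4,T5}
Step 6: wait(T2) -> count=0 queue=[] holders={T2,T3,T4,T5}
Step 7: wait(T7) -> count=0 queue=[T7] holders={T2,T3,T4,T5}
Step 8: wait(T6) -> count=0 queue=[T7,T6] holders={T2,T3,T4,T5}
Step 9: signal(T4) -> count=0 queue=[T6] holders={T2,T3,T5,T7}
Step 10: wait(T1) -> count=0 queue=[T6,T1] holders={T2,T3,T5,T7}
Step 11: signal(T2) -> count=0 queue=[T1] holders={T3,T5,T6,T7}
Step 12: wait(T2) -> count=0 queue=[T1,T2] holders={T3,T5,T6,T7}
Step 13: wait(T4) -> count=0 queue=[T1,T2,T4] holders={T3,T5,T6,T7}
Step 14: signal(T3) -> count=0 queue=[T2,T4] holders={T1,T5,T6,T7}
Step 15: signal(T5) -> count=0 queue=[T4] holders={T1,T2,T6,T7}
Step 16: signal(T7) -> count=0 queue=[] holders={T1,T2,T4,T6}
Step 17: wait(T5) -> count=0 queue=[T5] holders={T1,T2,T4,T6}
Step 18: signal(T4) -> count=0 queue=[] holders={T1,T2,T5,T6}
Step 19: signal(T5) -> count=1 queue=[] holders={T1,T2,T6}
Final holders: {T1,T2,T6} -> 3 thread(s)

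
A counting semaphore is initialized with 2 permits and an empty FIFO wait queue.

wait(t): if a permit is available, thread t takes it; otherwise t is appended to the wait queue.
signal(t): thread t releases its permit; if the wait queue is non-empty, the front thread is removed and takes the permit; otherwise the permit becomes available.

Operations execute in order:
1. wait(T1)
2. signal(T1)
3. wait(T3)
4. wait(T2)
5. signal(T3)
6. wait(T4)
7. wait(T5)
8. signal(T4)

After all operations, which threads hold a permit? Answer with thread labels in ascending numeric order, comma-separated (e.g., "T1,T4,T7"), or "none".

Answer: T2,T5

Derivation:
Step 1: wait(T1) -> count=1 queue=[] holders={T1}
Step 2: signal(T1) -> count=2 queue=[] holders={none}
Step 3: wait(T3) -> count=1 queue=[] holders={T3}
Step 4: wait(T2) -> count=0 queue=[] holders={T2,T3}
Step 5: signal(T3) -> count=1 queue=[] holders={T2}
Step 6: wait(T4) -> count=0 queue=[] holders={T2,T4}
Step 7: wait(T5) -> count=0 queue=[T5] holders={T2,T4}
Step 8: signal(T4) -> count=0 queue=[] holders={T2,T5}
Final holders: T2,T5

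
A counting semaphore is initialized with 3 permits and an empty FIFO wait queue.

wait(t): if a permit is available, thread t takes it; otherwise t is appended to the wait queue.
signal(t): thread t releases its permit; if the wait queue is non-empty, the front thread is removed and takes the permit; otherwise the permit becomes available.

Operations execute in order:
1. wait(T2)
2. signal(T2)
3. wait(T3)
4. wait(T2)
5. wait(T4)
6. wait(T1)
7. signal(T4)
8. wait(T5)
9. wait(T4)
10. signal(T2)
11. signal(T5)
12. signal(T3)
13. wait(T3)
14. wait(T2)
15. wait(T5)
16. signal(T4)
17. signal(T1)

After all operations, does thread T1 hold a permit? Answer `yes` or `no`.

Step 1: wait(T2) -> count=2 queue=[] holders={T2}
Step 2: signal(T2) -> count=3 queue=[] holders={none}
Step 3: wait(T3) -> count=2 queue=[] holders={T3}
Step 4: wait(T2) -> count=1 queue=[] holders={T2,T3}
Step 5: wait(T4) -> count=0 queue=[] holders={T2,T3,T4}
Step 6: wait(T1) -> count=0 queue=[T1] holders={T2,T3,T4}
Step 7: signal(T4) -> count=0 queue=[] holders={T1,T2,T3}
Step 8: wait(T5) -> count=0 queue=[T5] holders={T1,T2,T3}
Step 9: wait(T4) -> count=0 queue=[T5,T4] holders={T1,T2,T3}
Step 10: signal(T2) -> count=0 queue=[T4] holders={T1,T3,T5}
Step 11: signal(T5) -> count=0 queue=[] holders={T1,T3,T4}
Step 12: signal(T3) -> count=1 queue=[] holders={T1,T4}
Step 13: wait(T3) -> count=0 queue=[] holders={T1,T3,T4}
Step 14: wait(T2) -> count=0 queue=[T2] holders={T1,T3,T4}
Step 15: wait(T5) -> count=0 queue=[T2,T5] holders={T1,T3,T4}
Step 16: signal(T4) -> count=0 queue=[T5] holders={T1,T2,T3}
Step 17: signal(T1) -> count=0 queue=[] holders={T2,T3,T5}
Final holders: {T2,T3,T5} -> T1 not in holders

Answer: no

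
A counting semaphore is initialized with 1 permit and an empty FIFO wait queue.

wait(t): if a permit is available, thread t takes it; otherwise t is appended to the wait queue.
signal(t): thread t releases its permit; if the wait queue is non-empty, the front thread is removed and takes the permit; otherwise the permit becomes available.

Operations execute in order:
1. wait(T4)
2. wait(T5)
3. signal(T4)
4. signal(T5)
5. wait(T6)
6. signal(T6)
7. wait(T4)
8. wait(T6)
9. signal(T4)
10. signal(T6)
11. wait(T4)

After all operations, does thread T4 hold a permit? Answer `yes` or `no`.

Answer: yes

Derivation:
Step 1: wait(T4) -> count=0 queue=[] holders={T4}
Step 2: wait(T5) -> count=0 queue=[T5] holders={T4}
Step 3: signal(T4) -> count=0 queue=[] holders={T5}
Step 4: signal(T5) -> count=1 queue=[] holders={none}
Step 5: wait(T6) -> count=0 queue=[] holders={T6}
Step 6: signal(T6) -> count=1 queue=[] holders={none}
Step 7: wait(T4) -> count=0 queue=[] holders={T4}
Step 8: wait(T6) -> count=0 queue=[T6] holders={T4}
Step 9: signal(T4) -> count=0 queue=[] holders={T6}
Step 10: signal(T6) -> count=1 queue=[] holders={none}
Step 11: wait(T4) -> count=0 queue=[] holders={T4}
Final holders: {T4} -> T4 in holders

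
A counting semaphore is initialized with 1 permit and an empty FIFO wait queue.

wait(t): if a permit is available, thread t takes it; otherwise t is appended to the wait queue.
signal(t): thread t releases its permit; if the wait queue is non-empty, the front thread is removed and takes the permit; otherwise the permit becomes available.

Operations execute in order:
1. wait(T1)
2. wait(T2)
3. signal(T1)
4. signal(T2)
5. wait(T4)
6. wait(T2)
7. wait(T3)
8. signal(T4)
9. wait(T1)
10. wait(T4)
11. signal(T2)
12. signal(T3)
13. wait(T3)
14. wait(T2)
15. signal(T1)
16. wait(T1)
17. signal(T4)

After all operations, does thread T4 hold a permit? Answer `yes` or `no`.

Step 1: wait(T1) -> count=0 queue=[] holders={T1}
Step 2: wait(T2) -> count=0 queue=[T2] holders={T1}
Step 3: signal(T1) -> count=0 queue=[] holders={T2}
Step 4: signal(T2) -> count=1 queue=[] holders={none}
Step 5: wait(T4) -> count=0 queue=[] holders={T4}
Step 6: wait(T2) -> count=0 queue=[T2] holders={T4}
Step 7: wait(T3) -> count=0 queue=[T2,T3] holders={T4}
Step 8: signal(T4) -> count=0 queue=[T3] holders={T2}
Step 9: wait(T1) -> count=0 queue=[T3,T1] holders={T2}
Step 10: wait(T4) -> count=0 queue=[T3,T1,T4] holders={T2}
Step 11: signal(T2) -> count=0 queue=[T1,T4] holders={T3}
Step 12: signal(T3) -> count=0 queue=[T4] holders={T1}
Step 13: wait(T3) -> count=0 queue=[T4,T3] holders={T1}
Step 14: wait(T2) -> count=0 queue=[T4,T3,T2] holders={T1}
Step 15: signal(T1) -> count=0 queue=[T3,T2] holders={T4}
Step 16: wait(T1) -> count=0 queue=[T3,T2,T1] holders={T4}
Step 17: signal(T4) -> count=0 queue=[T2,T1] holders={T3}
Final holders: {T3} -> T4 not in holders

Answer: no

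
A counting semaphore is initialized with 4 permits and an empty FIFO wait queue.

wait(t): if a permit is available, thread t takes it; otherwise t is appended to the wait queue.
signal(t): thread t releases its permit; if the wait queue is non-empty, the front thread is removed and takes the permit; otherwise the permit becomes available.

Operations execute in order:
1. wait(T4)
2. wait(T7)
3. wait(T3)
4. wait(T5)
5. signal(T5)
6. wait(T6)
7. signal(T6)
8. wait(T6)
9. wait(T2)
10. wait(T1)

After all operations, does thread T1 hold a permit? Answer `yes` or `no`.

Step 1: wait(T4) -> count=3 queue=[] holders={T4}
Step 2: wait(T7) -> count=2 queue=[] holders={T4,T7}
Step 3: wait(T3) -> count=1 queue=[] holders={T3,T4,T7}
Step 4: wait(T5) -> count=0 queue=[] holders={T3,T4,T5,T7}
Step 5: signal(T5) -> count=1 queue=[] holders={T3,T4,T7}
Step 6: wait(T6) -> count=0 queue=[] holders={T3,T4,T6,T7}
Step 7: signal(T6) -> count=1 queue=[] holders={T3,T4,T7}
Step 8: wait(T6) -> count=0 queue=[] holders={T3,T4,T6,T7}
Step 9: wait(T2) -> count=0 queue=[T2] holders={T3,T4,T6,T7}
Step 10: wait(T1) -> count=0 queue=[T2,T1] holders={T3,T4,T6,T7}
Final holders: {T3,T4,T6,T7} -> T1 not in holders

Answer: no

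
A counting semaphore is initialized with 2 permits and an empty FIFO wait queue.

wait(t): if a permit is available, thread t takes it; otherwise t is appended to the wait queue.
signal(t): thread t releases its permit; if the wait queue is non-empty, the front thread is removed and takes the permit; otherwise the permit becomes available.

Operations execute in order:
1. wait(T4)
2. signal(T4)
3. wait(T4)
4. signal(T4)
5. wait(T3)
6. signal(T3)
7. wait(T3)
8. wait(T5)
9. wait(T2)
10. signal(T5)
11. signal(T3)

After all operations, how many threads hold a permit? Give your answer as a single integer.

Step 1: wait(T4) -> count=1 queue=[] holders={T4}
Step 2: signal(T4) -> count=2 queue=[] holders={none}
Step 3: wait(T4) -> count=1 queue=[] holders={T4}
Step 4: signal(T4) -> count=2 queue=[] holders={none}
Step 5: wait(T3) -> count=1 queue=[] holders={T3}
Step 6: signal(T3) -> count=2 queue=[] holders={none}
Step 7: wait(T3) -> count=1 queue=[] holders={T3}
Step 8: wait(T5) -> count=0 queue=[] holders={T3,T5}
Step 9: wait(T2) -> count=0 queue=[T2] holders={T3,T5}
Step 10: signal(T5) -> count=0 queue=[] holders={T2,T3}
Step 11: signal(T3) -> count=1 queue=[] holders={T2}
Final holders: {T2} -> 1 thread(s)

Answer: 1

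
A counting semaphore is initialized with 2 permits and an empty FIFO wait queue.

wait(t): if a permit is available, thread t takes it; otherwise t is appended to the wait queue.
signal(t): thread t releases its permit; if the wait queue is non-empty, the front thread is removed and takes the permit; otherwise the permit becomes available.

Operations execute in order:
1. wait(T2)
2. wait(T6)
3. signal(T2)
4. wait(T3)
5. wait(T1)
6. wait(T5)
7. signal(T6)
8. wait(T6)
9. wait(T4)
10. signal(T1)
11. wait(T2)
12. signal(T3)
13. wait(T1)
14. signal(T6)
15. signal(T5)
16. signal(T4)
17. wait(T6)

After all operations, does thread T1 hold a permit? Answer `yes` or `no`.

Answer: yes

Derivation:
Step 1: wait(T2) -> count=1 queue=[] holders={T2}
Step 2: wait(T6) -> count=0 queue=[] holders={T2,T6}
Step 3: signal(T2) -> count=1 queue=[] holders={T6}
Step 4: wait(T3) -> count=0 queue=[] holders={T3,T6}
Step 5: wait(T1) -> count=0 queue=[T1] holders={T3,T6}
Step 6: wait(T5) -> count=0 queue=[T1,T5] holders={T3,T6}
Step 7: signal(T6) -> count=0 queue=[T5] holders={T1,T3}
Step 8: wait(T6) -> count=0 queue=[T5,T6] holders={T1,T3}
Step 9: wait(T4) -> count=0 queue=[T5,T6,T4] holders={T1,T3}
Step 10: signal(T1) -> count=0 queue=[T6,T4] holders={T3,T5}
Step 11: wait(T2) -> count=0 queue=[T6,T4,T2] holders={T3,T5}
Step 12: signal(T3) -> count=0 queue=[T4,T2] holders={T5,T6}
Step 13: wait(T1) -> count=0 queue=[T4,T2,T1] holders={T5,T6}
Step 14: signal(T6) -> count=0 queue=[T2,T1] holders={T4,T5}
Step 15: signal(T5) -> count=0 queue=[T1] holders={T2,T4}
Step 16: signal(T4) -> count=0 queue=[] holders={T1,T2}
Step 17: wait(T6) -> count=0 queue=[T6] holders={T1,T2}
Final holders: {T1,T2} -> T1 in holders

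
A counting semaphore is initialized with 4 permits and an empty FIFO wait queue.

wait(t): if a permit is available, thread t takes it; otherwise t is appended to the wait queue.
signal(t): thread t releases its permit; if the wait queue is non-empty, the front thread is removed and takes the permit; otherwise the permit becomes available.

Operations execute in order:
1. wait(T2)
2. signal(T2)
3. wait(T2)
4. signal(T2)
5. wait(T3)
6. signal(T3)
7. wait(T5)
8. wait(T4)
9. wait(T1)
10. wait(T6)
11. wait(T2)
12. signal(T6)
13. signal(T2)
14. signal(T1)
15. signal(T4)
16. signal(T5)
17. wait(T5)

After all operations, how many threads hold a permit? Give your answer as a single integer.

Answer: 1

Derivation:
Step 1: wait(T2) -> count=3 queue=[] holders={T2}
Step 2: signal(T2) -> count=4 queue=[] holders={none}
Step 3: wait(T2) -> count=3 queue=[] holders={T2}
Step 4: signal(T2) -> count=4 queue=[] holders={none}
Step 5: wait(T3) -> count=3 queue=[] holders={T3}
Step 6: signal(T3) -> count=4 queue=[] holders={none}
Step 7: wait(T5) -> count=3 queue=[] holders={T5}
Step 8: wait(T4) -> count=2 queue=[] holders={T4,T5}
Step 9: wait(T1) -> count=1 queue=[] holders={T1,T4,T5}
Step 10: wait(T6) -> count=0 queue=[] holders={T1,T4,T5,T6}
Step 11: wait(T2) -> count=0 queue=[T2] holders={T1,T4,T5,T6}
Step 12: signal(T6) -> count=0 queue=[] holders={T1,T2,T4,T5}
Step 13: signal(T2) -> count=1 queue=[] holders={T1,T4,T5}
Step 14: signal(T1) -> count=2 queue=[] holders={T4,T5}
Step 15: signal(T4) -> count=3 queue=[] holders={T5}
Step 16: signal(T5) -> count=4 queue=[] holders={none}
Step 17: wait(T5) -> count=3 queue=[] holders={T5}
Final holders: {T5} -> 1 thread(s)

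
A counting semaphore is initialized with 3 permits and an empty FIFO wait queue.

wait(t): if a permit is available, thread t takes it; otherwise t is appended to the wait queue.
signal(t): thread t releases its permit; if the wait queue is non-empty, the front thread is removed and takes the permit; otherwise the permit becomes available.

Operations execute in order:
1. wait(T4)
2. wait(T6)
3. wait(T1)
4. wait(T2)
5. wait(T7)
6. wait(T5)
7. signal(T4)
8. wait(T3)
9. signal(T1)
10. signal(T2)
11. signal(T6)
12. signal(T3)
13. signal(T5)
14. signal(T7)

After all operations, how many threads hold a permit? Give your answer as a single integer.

Answer: 0

Derivation:
Step 1: wait(T4) -> count=2 queue=[] holders={T4}
Step 2: wait(T6) -> count=1 queue=[] holders={T4,T6}
Step 3: wait(T1) -> count=0 queue=[] holders={T1,T4,T6}
Step 4: wait(T2) -> count=0 queue=[T2] holders={T1,T4,T6}
Step 5: wait(T7) -> count=0 queue=[T2,T7] holders={T1,T4,T6}
Step 6: wait(T5) -> count=0 queue=[T2,T7,T5] holders={T1,T4,T6}
Step 7: signal(T4) -> count=0 queue=[T7,T5] holders={T1,T2,T6}
Step 8: wait(T3) -> count=0 queue=[T7,T5,T3] holders={T1,T2,T6}
Step 9: signal(T1) -> count=0 queue=[T5,T3] holders={T2,T6,T7}
Step 10: signal(T2) -> count=0 queue=[T3] holders={T5,T6,T7}
Step 11: signal(T6) -> count=0 queue=[] holders={T3,T5,T7}
Step 12: signal(T3) -> count=1 queue=[] holders={T5,T7}
Step 13: signal(T5) -> count=2 queue=[] holders={T7}
Step 14: signal(T7) -> count=3 queue=[] holders={none}
Final holders: {none} -> 0 thread(s)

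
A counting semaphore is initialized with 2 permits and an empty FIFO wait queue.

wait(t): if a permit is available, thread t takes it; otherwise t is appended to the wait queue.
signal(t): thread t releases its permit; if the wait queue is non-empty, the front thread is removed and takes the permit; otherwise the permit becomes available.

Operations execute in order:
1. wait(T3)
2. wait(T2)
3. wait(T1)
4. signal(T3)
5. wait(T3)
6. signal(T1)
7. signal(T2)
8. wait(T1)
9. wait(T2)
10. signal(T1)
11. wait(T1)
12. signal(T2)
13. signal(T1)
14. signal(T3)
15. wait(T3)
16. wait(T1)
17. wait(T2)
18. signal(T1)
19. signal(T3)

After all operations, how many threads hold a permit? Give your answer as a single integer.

Step 1: wait(T3) -> count=1 queue=[] holders={T3}
Step 2: wait(T2) -> count=0 queue=[] holders={T2,T3}
Step 3: wait(T1) -> count=0 queue=[T1] holders={T2,T3}
Step 4: signal(T3) -> count=0 queue=[] holders={T1,T2}
Step 5: wait(T3) -> count=0 queue=[T3] holders={T1,T2}
Step 6: signal(T1) -> count=0 queue=[] holders={T2,T3}
Step 7: signal(T2) -> count=1 queue=[] holders={T3}
Step 8: wait(T1) -> count=0 queue=[] holders={T1,T3}
Step 9: wait(T2) -> count=0 queue=[T2] holders={T1,T3}
Step 10: signal(T1) -> count=0 queue=[] holders={T2,T3}
Step 11: wait(T1) -> count=0 queue=[T1] holders={T2,T3}
Step 12: signal(T2) -> count=0 queue=[] holders={T1,T3}
Step 13: signal(T1) -> count=1 queue=[] holders={T3}
Step 14: signal(T3) -> count=2 queue=[] holders={none}
Step 15: wait(T3) -> count=1 queue=[] holders={T3}
Step 16: wait(T1) -> count=0 queue=[] holders={T1,T3}
Step 17: wait(T2) -> count=0 queue=[T2] holders={T1,T3}
Step 18: signal(T1) -> count=0 queue=[] holders={T2,T3}
Step 19: signal(T3) -> count=1 queue=[] holders={T2}
Final holders: {T2} -> 1 thread(s)

Answer: 1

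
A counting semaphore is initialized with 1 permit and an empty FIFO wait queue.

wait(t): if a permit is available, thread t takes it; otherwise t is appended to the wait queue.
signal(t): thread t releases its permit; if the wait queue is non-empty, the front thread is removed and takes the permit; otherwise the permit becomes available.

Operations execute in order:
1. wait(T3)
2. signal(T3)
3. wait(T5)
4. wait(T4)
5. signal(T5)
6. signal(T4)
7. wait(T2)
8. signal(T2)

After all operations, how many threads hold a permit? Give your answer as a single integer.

Answer: 0

Derivation:
Step 1: wait(T3) -> count=0 queue=[] holders={T3}
Step 2: signal(T3) -> count=1 queue=[] holders={none}
Step 3: wait(T5) -> count=0 queue=[] holders={T5}
Step 4: wait(T4) -> count=0 queue=[T4] holders={T5}
Step 5: signal(T5) -> count=0 queue=[] holders={T4}
Step 6: signal(T4) -> count=1 queue=[] holders={none}
Step 7: wait(T2) -> count=0 queue=[] holders={T2}
Step 8: signal(T2) -> count=1 queue=[] holders={none}
Final holders: {none} -> 0 thread(s)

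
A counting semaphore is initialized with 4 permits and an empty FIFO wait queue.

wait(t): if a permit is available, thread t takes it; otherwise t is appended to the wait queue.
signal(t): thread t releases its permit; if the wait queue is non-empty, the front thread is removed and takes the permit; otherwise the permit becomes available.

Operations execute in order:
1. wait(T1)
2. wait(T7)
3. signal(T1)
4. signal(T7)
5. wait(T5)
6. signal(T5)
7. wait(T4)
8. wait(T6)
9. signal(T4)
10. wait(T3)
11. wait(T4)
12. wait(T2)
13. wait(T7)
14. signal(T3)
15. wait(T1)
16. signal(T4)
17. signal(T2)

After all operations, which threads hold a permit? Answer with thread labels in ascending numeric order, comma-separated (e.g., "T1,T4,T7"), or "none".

Answer: T1,T6,T7

Derivation:
Step 1: wait(T1) -> count=3 queue=[] holders={T1}
Step 2: wait(T7) -> count=2 queue=[] holders={T1,T7}
Step 3: signal(T1) -> count=3 queue=[] holders={T7}
Step 4: signal(T7) -> count=4 queue=[] holders={none}
Step 5: wait(T5) -> count=3 queue=[] holders={T5}
Step 6: signal(T5) -> count=4 queue=[] holders={none}
Step 7: wait(T4) -> count=3 queue=[] holders={T4}
Step 8: wait(T6) -> count=2 queue=[] holders={T4,T6}
Step 9: signal(T4) -> count=3 queue=[] holders={T6}
Step 10: wait(T3) -> count=2 queue=[] holders={T3,T6}
Step 11: wait(T4) -> count=1 queue=[] holders={T3,T4,T6}
Step 12: wait(T2) -> count=0 queue=[] holders={T2,T3,T4,T6}
Step 13: wait(T7) -> count=0 queue=[T7] holders={T2,T3,T4,T6}
Step 14: signal(T3) -> count=0 queue=[] holders={T2,T4,T6,T7}
Step 15: wait(T1) -> count=0 queue=[T1] holders={T2,T4,T6,T7}
Step 16: signal(T4) -> count=0 queue=[] holders={T1,T2,T6,T7}
Step 17: signal(T2) -> count=1 queue=[] holders={T1,T6,T7}
Final holders: T1,T6,T7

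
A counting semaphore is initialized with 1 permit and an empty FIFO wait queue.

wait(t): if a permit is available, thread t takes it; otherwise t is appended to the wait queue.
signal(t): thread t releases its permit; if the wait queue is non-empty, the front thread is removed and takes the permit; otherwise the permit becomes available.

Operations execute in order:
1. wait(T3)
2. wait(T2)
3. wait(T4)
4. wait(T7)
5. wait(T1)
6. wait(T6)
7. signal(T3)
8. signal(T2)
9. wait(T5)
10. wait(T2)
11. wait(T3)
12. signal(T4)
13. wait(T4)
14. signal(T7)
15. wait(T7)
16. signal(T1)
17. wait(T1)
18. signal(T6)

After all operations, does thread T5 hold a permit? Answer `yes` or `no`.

Answer: yes

Derivation:
Step 1: wait(T3) -> count=0 queue=[] holders={T3}
Step 2: wait(T2) -> count=0 queue=[T2] holders={T3}
Step 3: wait(T4) -> count=0 queue=[T2,T4] holders={T3}
Step 4: wait(T7) -> count=0 queue=[T2,T4,T7] holders={T3}
Step 5: wait(T1) -> count=0 queue=[T2,T4,T7,T1] holders={T3}
Step 6: wait(T6) -> count=0 queue=[T2,T4,T7,T1,T6] holders={T3}
Step 7: signal(T3) -> count=0 queue=[T4,T7,T1,T6] holders={T2}
Step 8: signal(T2) -> count=0 queue=[T7,T1,T6] holders={T4}
Step 9: wait(T5) -> count=0 queue=[T7,T1,T6,T5] holders={T4}
Step 10: wait(T2) -> count=0 queue=[T7,T1,T6,T5,T2] holders={T4}
Step 11: wait(T3) -> count=0 queue=[T7,T1,T6,T5,T2,T3] holders={T4}
Step 12: signal(T4) -> count=0 queue=[T1,T6,T5,T2,T3] holders={T7}
Step 13: wait(T4) -> count=0 queue=[T1,T6,T5,T2,T3,T4] holders={T7}
Step 14: signal(T7) -> count=0 queue=[T6,T5,T2,T3,T4] holders={T1}
Step 15: wait(T7) -> count=0 queue=[T6,T5,T2,T3,T4,T7] holders={T1}
Step 16: signal(T1) -> count=0 queue=[T5,T2,T3,T4,T7] holders={T6}
Step 17: wait(T1) -> count=0 queue=[T5,T2,T3,T4,T7,T1] holders={T6}
Step 18: signal(T6) -> count=0 queue=[T2,T3,T4,T7,T1] holders={T5}
Final holders: {T5} -> T5 in holders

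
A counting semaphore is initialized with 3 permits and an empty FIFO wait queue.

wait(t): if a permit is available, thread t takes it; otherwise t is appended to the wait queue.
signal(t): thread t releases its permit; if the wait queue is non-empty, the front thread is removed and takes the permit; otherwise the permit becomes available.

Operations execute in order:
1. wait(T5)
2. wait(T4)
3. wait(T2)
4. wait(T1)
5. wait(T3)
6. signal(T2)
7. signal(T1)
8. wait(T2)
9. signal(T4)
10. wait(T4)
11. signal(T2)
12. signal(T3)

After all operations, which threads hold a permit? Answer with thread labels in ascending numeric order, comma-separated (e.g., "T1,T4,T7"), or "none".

Answer: T4,T5

Derivation:
Step 1: wait(T5) -> count=2 queue=[] holders={T5}
Step 2: wait(T4) -> count=1 queue=[] holders={T4,T5}
Step 3: wait(T2) -> count=0 queue=[] holders={T2,T4,T5}
Step 4: wait(T1) -> count=0 queue=[T1] holders={T2,T4,T5}
Step 5: wait(T3) -> count=0 queue=[T1,T3] holders={T2,T4,T5}
Step 6: signal(T2) -> count=0 queue=[T3] holders={T1,T4,T5}
Step 7: signal(T1) -> count=0 queue=[] holders={T3,T4,T5}
Step 8: wait(T2) -> count=0 queue=[T2] holders={T3,T4,T5}
Step 9: signal(T4) -> count=0 queue=[] holders={T2,T3,T5}
Step 10: wait(T4) -> count=0 queue=[T4] holders={T2,T3,T5}
Step 11: signal(T2) -> count=0 queue=[] holders={T3,T4,T5}
Step 12: signal(T3) -> count=1 queue=[] holders={T4,T5}
Final holders: T4,T5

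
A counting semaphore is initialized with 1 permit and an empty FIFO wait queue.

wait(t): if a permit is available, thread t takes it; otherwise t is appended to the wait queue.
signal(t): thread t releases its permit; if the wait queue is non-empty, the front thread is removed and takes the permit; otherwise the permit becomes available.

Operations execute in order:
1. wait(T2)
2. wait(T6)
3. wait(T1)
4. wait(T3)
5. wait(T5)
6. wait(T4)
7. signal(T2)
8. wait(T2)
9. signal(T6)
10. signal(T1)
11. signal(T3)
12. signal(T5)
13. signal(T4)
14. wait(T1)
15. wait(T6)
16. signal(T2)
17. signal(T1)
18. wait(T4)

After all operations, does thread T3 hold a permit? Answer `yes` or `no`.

Step 1: wait(T2) -> count=0 queue=[] holders={T2}
Step 2: wait(T6) -> count=0 queue=[T6] holders={T2}
Step 3: wait(T1) -> count=0 queue=[T6,T1] holders={T2}
Step 4: wait(T3) -> count=0 queue=[T6,T1,T3] holders={T2}
Step 5: wait(T5) -> count=0 queue=[T6,T1,T3,T5] holders={T2}
Step 6: wait(T4) -> count=0 queue=[T6,T1,T3,T5,T4] holders={T2}
Step 7: signal(T2) -> count=0 queue=[T1,T3,T5,T4] holders={T6}
Step 8: wait(T2) -> count=0 queue=[T1,T3,T5,T4,T2] holders={T6}
Step 9: signal(T6) -> count=0 queue=[T3,T5,T4,T2] holders={T1}
Step 10: signal(T1) -> count=0 queue=[T5,T4,T2] holders={T3}
Step 11: signal(T3) -> count=0 queue=[T4,T2] holders={T5}
Step 12: signal(T5) -> count=0 queue=[T2] holders={T4}
Step 13: signal(T4) -> count=0 queue=[] holders={T2}
Step 14: wait(T1) -> count=0 queue=[T1] holders={T2}
Step 15: wait(T6) -> count=0 queue=[T1,T6] holders={T2}
Step 16: signal(T2) -> count=0 queue=[T6] holders={T1}
Step 17: signal(T1) -> count=0 queue=[] holders={T6}
Step 18: wait(T4) -> count=0 queue=[T4] holders={T6}
Final holders: {T6} -> T3 not in holders

Answer: no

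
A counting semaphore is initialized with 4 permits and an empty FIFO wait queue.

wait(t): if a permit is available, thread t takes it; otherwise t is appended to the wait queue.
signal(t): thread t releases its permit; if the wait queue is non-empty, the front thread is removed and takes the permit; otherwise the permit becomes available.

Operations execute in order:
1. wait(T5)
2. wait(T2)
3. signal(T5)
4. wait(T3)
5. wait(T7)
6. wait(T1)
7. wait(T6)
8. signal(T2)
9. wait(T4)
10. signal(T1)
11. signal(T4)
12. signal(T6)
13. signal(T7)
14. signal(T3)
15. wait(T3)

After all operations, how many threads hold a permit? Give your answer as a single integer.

Answer: 1

Derivation:
Step 1: wait(T5) -> count=3 queue=[] holders={T5}
Step 2: wait(T2) -> count=2 queue=[] holders={T2,T5}
Step 3: signal(T5) -> count=3 queue=[] holders={T2}
Step 4: wait(T3) -> count=2 queue=[] holders={T2,T3}
Step 5: wait(T7) -> count=1 queue=[] holders={T2,T3,T7}
Step 6: wait(T1) -> count=0 queue=[] holders={T1,T2,T3,T7}
Step 7: wait(T6) -> count=0 queue=[T6] holders={T1,T2,T3,T7}
Step 8: signal(T2) -> count=0 queue=[] holders={T1,T3,T6,T7}
Step 9: wait(T4) -> count=0 queue=[T4] holders={T1,T3,T6,T7}
Step 10: signal(T1) -> count=0 queue=[] holders={T3,T4,T6,T7}
Step 11: signal(T4) -> count=1 queue=[] holders={T3,T6,T7}
Step 12: signal(T6) -> count=2 queue=[] holders={T3,T7}
Step 13: signal(T7) -> count=3 queue=[] holders={T3}
Step 14: signal(T3) -> count=4 queue=[] holders={none}
Step 15: wait(T3) -> count=3 queue=[] holders={T3}
Final holders: {T3} -> 1 thread(s)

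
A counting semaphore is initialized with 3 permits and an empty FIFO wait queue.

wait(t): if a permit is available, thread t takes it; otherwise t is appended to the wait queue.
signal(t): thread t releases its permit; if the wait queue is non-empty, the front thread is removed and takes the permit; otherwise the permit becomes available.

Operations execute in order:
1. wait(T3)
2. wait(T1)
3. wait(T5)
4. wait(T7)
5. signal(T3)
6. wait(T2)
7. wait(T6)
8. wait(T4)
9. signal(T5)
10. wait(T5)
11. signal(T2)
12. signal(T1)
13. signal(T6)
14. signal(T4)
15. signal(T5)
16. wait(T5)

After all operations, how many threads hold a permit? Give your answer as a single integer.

Answer: 2

Derivation:
Step 1: wait(T3) -> count=2 queue=[] holders={T3}
Step 2: wait(T1) -> count=1 queue=[] holders={T1,T3}
Step 3: wait(T5) -> count=0 queue=[] holders={T1,T3,T5}
Step 4: wait(T7) -> count=0 queue=[T7] holders={T1,T3,T5}
Step 5: signal(T3) -> count=0 queue=[] holders={T1,T5,T7}
Step 6: wait(T2) -> count=0 queue=[T2] holders={T1,T5,T7}
Step 7: wait(T6) -> count=0 queue=[T2,T6] holders={T1,T5,T7}
Step 8: wait(T4) -> count=0 queue=[T2,T6,T4] holders={T1,T5,T7}
Step 9: signal(T5) -> count=0 queue=[T6,T4] holders={T1,T2,T7}
Step 10: wait(T5) -> count=0 queue=[T6,T4,T5] holders={T1,T2,T7}
Step 11: signal(T2) -> count=0 queue=[T4,T5] holders={T1,T6,T7}
Step 12: signal(T1) -> count=0 queue=[T5] holders={T4,T6,T7}
Step 13: signal(T6) -> count=0 queue=[] holders={T4,T5,T7}
Step 14: signal(T4) -> count=1 queue=[] holders={T5,T7}
Step 15: signal(T5) -> count=2 queue=[] holders={T7}
Step 16: wait(T5) -> count=1 queue=[] holders={T5,T7}
Final holders: {T5,T7} -> 2 thread(s)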